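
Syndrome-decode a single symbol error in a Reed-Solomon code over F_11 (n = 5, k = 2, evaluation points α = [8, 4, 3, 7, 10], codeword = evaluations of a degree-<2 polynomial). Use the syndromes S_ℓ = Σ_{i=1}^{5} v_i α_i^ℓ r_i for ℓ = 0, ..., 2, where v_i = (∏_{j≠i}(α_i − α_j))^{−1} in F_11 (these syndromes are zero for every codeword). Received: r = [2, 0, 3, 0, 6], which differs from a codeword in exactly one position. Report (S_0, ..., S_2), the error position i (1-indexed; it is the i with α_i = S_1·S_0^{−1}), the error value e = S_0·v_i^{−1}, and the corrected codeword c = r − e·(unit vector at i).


S = (10, 7, 6), error at position 2, error magnitude e = 6, c = [2, 5, 3, 0, 6].

Step 1: column multipliers v_i = (∏_{j≠i}(α_i − α_j))^{−1} mod 11.
  i = 1 (α = 8): (8−4)(8−3)(8−7)(8−10) = 4·5·1·(−2) = −40 ≡ 4, so v_1 = 4^{−1} = 3 (mod 11).
  i = 2 (α = 4): (4−8)(4−3)(4−7)(4−10) = (−4)·1·(−3)·(−6) = −72 ≡ 5, so v_2 = 5^{−1} = 9 (mod 11).
  i = 3 (α = 3): (3−8)(3−4)(3−7)(3−10) = (−5)·(−1)·(−4)·(−7) = 140 ≡ 8, so v_3 = 8^{−1} = 7 (mod 11).
  i = 4 (α = 7): (7−8)(7−4)(7−3)(7−10) = (−1)·3·4·(−3) = 36 ≡ 3, so v_4 = 3^{−1} = 4 (mod 11).
  i = 5 (α = 10): (10−8)(10−4)(10−3)(10−7) = 2·6·7·3 = 252 ≡ 10, so v_5 = 10^{−1} = 10 (mod 11).
  v = [3, 9, 7, 4, 10].
Step 2: syndromes of r = [2, 0, 3, 0, 6] (all sums mod 11).
  S_0 = Σ v_i r_i = 3·2 + 9·0 + 7·3 + 4·0 + 10·6 = 87 ≡ 10.
  S_1 = Σ v_i α_i r_i = 3·8·2 + 9·4·0 + 7·3·3 + 4·7·0 + 10·10·6 = 711 ≡ 7.
  α_i^2 mod 11 = [9, 5, 9, 5, 1].
  S_2 = Σ v_i α_i^2 r_i = 3·9·2 + 9·5·0 + 7·9·3 + 4·5·0 + 10·1·6 = 303 ≡ 6.
  S = (10, 7, 6) ≠ 0, so r is not a codeword (an error is present).
Step 3: locate the error. For a single error e at position i, S_ℓ = v_i·e·α_i^ℓ, so α_err = S_1/S_0.
  S_0^{−1} = 10^{−1} = 10 (mod 11), so α_err = 7·10 = 70 ≡ 4 = α_2. Error position i = 2.
  Consistency check: S_2/S_1 = 6·8 = 48 ≡ 4 = α_err ✓ (single-error assumption holds).
Step 4: error magnitude e = S_0/v_2 = S_0·∏_{j≠2}(α_2 − α_j) = 10·5 = 50 ≡ 6 (mod 11).
Step 5: correct position 2: c_2 = r_2 − e = 0 − 6 ≡ 5 (mod 11). Hence c = [2, 5, 3, 0, 6].
  Check: interpolating c through the α_i gives m(x) = 8 + 2·x (degree < 2) with m(α_i) = c_i for every i, so c is indeed a codeword.


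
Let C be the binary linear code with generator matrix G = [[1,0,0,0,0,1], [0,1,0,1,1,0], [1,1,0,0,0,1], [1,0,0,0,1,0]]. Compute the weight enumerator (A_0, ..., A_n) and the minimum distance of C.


Weight distribution: A_0 = 1, A_1 = 1, A_2 = 6, A_3 = 6, A_4 = 1, A_5 = 1. Minimum distance d = 1.

Enumerate all 2^4 = 16 messages m ∈ F_2^4.
For each, compute codeword c = mG in F_2^6, then tally its weight.
  m = 0000 → c = 000000, weight = 0.
  m = 1000 → c = 100001, weight = 2.
  m = 0100 → c = 010110, weight = 3.
  m = 1100 → c = 110111, weight = 5.
  m = 0010 → c = 110001, weight = 3.
  m = 1010 → c = 010000, weight = 1.
  m = 0110 → c = 100111, weight = 4.
  m = 1110 → c = 000110, weight = 2.
  m = 0001 → c = 100010, weight = 2.
  m = 1001 → c = 000011, weight = 2.
  m = 0101 → c = 110100, weight = 3.
  m = 1101 → c = 010101, weight = 3.
  m = 0011 → c = 010011, weight = 3.
  m = 1011 → c = 110010, weight = 3.
  m = 0111 → c = 000101, weight = 2.
  m = 1111 → c = 100100, weight = 2.
Tally weights:
  weight 0: 1 codewords.
  weight 1: 1 codewords.
  weight 2: 6 codewords.
  weight 3: 6 codewords.
  weight 4: 1 codewords.
  weight 5: 1 codewords.
Minimum distance d = smallest w > 0 with A_w > 0 = 1.
Sanity: Σ A_w = 16 = 2^4 = 16 ✓.


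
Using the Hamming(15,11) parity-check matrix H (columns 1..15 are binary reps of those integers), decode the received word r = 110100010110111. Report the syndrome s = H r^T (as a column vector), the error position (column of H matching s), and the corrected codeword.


s = (0, 0, 1, 0)^T, error position = 2, corrected codeword c = 100100010110111

Compute s = H r^T mod 2 one row at a time:
  s_1 = 1 + 0 + 1 + 1 + 0 + 1 + 1 + 1 = 6 ≡ 0 (mod 2).
  s_2 = 1 + 0 + 0 + 0 + 0 + 1 + 1 + 1 = 4 ≡ 0 (mod 2).
  s_3 = 1 + 0 + 0 + 0 + 1 + 1 + 1 + 1 = 5 ≡ 1 (mod 2).
  s_4 = 1 + 0 + 0 + 0 + 0 + 1 + 1 + 1 = 4 ≡ 0 (mod 2).
s = (0, 0, 1, 0)^T — this equals column 2 of H (binary 0010), so error is at position 2.
Correct: flip bit 2 of r = 110100010110111 to get c = 100100010110111.


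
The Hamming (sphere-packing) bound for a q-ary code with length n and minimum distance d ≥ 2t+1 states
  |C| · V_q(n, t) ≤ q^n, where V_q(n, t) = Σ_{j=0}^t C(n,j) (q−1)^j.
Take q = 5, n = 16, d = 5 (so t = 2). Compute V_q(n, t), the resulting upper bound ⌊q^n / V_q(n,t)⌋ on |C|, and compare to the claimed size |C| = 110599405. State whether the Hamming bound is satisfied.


V_q(n, t) = 1985, q^n = 152587890625, Hamming bound = 76870473, |C| = 110599405 > bound (violated).

Step 1: Compute V_q(n, t) = Σ_{j=0}^2 C(n, j) (q−1)^j.
  j = 0: C(16,0)·(4)^0 = 1·1 = 1.
  j = 1: C(16,1)·(4)^1 = 16·4 = 64.
  j = 2: C(16,2)·(4)^2 = 120·16 = 1920.
  V_q(n, t) = 1 + 64 + 1920 = 1985.
Step 2: q^n = 5^16 = 152587890625.
Step 3: Hamming bound ⌊q^n / V_q(n,t)⌋ = ⌊152587890625/1985⌋ = 76870473.
Step 4: Compare |C| = 110599405 to 76870473: violated.
The claimed |C| lies above the Hamming bound, so no 5-ary code of length 16 with d ≥ 5 can have 110599405 codewords.


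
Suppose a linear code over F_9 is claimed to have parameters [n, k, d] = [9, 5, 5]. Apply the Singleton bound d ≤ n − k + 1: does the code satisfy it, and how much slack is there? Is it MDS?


Singleton RHS = n − k + 1 = 5, slack = 0, bound satisfied, MDS.

Singleton bound: d ≤ n − k + 1.
Here n = 9, k = 5, so n − k + 1 = 5.
Given d = 5, check d ≤ 5: YES.
Slack = (n − k + 1) − d = 0.
The code is MDS (slack = 0).
Description: the claimed parameters are [9, 5, 5]_9; such a code would be MDS (meets Singleton bound).


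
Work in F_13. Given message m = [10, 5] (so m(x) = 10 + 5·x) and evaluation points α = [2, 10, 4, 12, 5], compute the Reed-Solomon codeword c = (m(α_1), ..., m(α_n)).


c = [7, 8, 4, 5, 9]

Message polynomial: m(x) = 10 + 5·x (mod 13).
For each evaluation point α_i, compute m(α_i) mod 13:
  α_1 = 2: Horner steps 5 → 7, so m(2) = 7.
  α_2 = 10: Horner steps 5 → 8, so m(10) = 8.
  α_3 = 4: Horner steps 5 → 4, so m(4) = 4.
  α_4 = 12: Horner steps 5 → 5, so m(12) = 5.
  α_5 = 5: Horner steps 5 → 9, so m(5) = 9.
Codeword c = [7, 8, 4, 5, 9] ∈ F_13^5.


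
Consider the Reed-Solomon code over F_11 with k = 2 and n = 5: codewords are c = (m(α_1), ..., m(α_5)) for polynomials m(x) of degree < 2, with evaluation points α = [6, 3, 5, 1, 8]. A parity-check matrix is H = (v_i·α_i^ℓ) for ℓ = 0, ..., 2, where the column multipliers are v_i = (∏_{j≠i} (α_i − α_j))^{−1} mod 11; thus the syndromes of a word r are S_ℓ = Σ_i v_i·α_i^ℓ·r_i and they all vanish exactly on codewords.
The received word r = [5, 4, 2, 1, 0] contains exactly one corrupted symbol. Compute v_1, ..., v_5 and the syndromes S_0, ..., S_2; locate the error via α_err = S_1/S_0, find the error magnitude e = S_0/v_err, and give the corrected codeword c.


S = (5, 4, 1), error at position 2, error magnitude e = 8, c = [5, 7, 2, 1, 0].

Step 1: column multipliers v_i = (∏_{j≠i}(α_i − α_j))^{−1} mod 11.
  i = 1 (α = 6): (6−3)(6−5)(6−1)(6−8) = 3·1·5·(−2) = −30 ≡ 3, so v_1 = 3^{−1} = 4 (mod 11).
  i = 2 (α = 3): (3−6)(3−5)(3−1)(3−8) = (−3)·(−2)·2·(−5) = −60 ≡ 6, so v_2 = 6^{−1} = 2 (mod 11).
  i = 3 (α = 5): (5−6)(5−3)(5−1)(5−8) = (−1)·2·4·(−3) = 24 ≡ 2, so v_3 = 2^{−1} = 6 (mod 11).
  i = 4 (α = 1): (1−6)(1−3)(1−5)(1−8) = (−5)·(−2)·(−4)·(−7) = 280 ≡ 5, so v_4 = 5^{−1} = 9 (mod 11).
  i = 5 (α = 8): (8−6)(8−3)(8−5)(8−1) = 2·5·3·7 = 210 ≡ 1, so v_5 = 1^{−1} = 1 (mod 11).
  v = [4, 2, 6, 9, 1].
Step 2: syndromes of r = [5, 4, 2, 1, 0] (all sums mod 11).
  S_0 = Σ v_i r_i = 4·5 + 2·4 + 6·2 + 9·1 + 1·0 = 49 ≡ 5.
  S_1 = Σ v_i α_i r_i = 4·6·5 + 2·3·4 + 6·5·2 + 9·1·1 + 1·8·0 = 213 ≡ 4.
  α_i^2 mod 11 = [3, 9, 3, 1, 9].
  S_2 = Σ v_i α_i^2 r_i = 4·3·5 + 2·9·4 + 6·3·2 + 9·1·1 + 1·9·0 = 177 ≡ 1.
  S = (5, 4, 1) ≠ 0, so r is not a codeword (an error is present).
Step 3: locate the error. For a single error e at position i, S_ℓ = v_i·e·α_i^ℓ, so α_err = S_1/S_0.
  S_0^{−1} = 5^{−1} = 9 (mod 11), so α_err = 4·9 = 36 ≡ 3 = α_2. Error position i = 2.
  Consistency check: S_2/S_1 = 1·3 = 3 ≡ 3 = α_err ✓ (single-error assumption holds).
Step 4: error magnitude e = S_0/v_2 = S_0·∏_{j≠2}(α_2 − α_j) = 5·6 = 30 ≡ 8 (mod 11).
Step 5: correct position 2: c_2 = r_2 − e = 4 − 8 ≡ 7 (mod 11). Hence c = [5, 7, 2, 1, 0].
  Check: interpolating c through the α_i gives m(x) = 9 + 3·x (degree < 2) with m(α_i) = c_i for every i, so c is indeed a codeword.


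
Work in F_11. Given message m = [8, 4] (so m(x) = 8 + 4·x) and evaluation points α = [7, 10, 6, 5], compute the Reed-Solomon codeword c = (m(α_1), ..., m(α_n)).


c = [3, 4, 10, 6]

Message polynomial: m(x) = 8 + 4·x (mod 11).
For each evaluation point α_i, compute m(α_i) mod 11:
  α_1 = 7: Horner steps 4 → 3, so m(7) = 3.
  α_2 = 10: Horner steps 4 → 4, so m(10) = 4.
  α_3 = 6: Horner steps 4 → 10, so m(6) = 10.
  α_4 = 5: Horner steps 4 → 6, so m(5) = 6.
Codeword c = [3, 4, 10, 6] ∈ F_11^4.


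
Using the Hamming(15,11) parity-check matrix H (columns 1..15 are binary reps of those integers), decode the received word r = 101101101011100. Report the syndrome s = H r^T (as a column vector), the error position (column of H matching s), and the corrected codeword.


s = (0, 1, 0, 0)^T, error position = 4, corrected codeword c = 101001101011100

Compute s = H r^T mod 2 one row at a time:
  s_1 = 0 + 1 + 0 + 1 + 1 + 1 + 0 + 0 = 4 ≡ 0 (mod 2).
  s_2 = 1 + 0 + 1 + 1 + 1 + 1 + 0 + 0 = 5 ≡ 1 (mod 2).
  s_3 = 0 + 1 + 1 + 1 + 0 + 1 + 0 + 0 = 4 ≡ 0 (mod 2).
  s_4 = 1 + 1 + 0 + 1 + 1 + 1 + 1 + 0 = 6 ≡ 0 (mod 2).
s = (0, 1, 0, 0)^T — this equals column 4 of H (binary 0100), so error is at position 4.
Correct: flip bit 4 of r = 101101101011100 to get c = 101001101011100.


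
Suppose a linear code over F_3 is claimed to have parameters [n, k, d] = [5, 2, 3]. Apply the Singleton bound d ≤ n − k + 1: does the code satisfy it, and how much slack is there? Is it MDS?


Singleton RHS = n − k + 1 = 4, slack = 1, bound satisfied, not MDS.

Singleton bound: d ≤ n − k + 1.
Here n = 5, k = 2, so n − k + 1 = 4.
Given d = 3, check d ≤ 4: YES.
Slack = (n − k + 1) − d = 1.
The code is NOT MDS (slack = 1 > 0).
Description: the claimed parameters are [5, 2, 3]_3; such a code would be non-MDS.


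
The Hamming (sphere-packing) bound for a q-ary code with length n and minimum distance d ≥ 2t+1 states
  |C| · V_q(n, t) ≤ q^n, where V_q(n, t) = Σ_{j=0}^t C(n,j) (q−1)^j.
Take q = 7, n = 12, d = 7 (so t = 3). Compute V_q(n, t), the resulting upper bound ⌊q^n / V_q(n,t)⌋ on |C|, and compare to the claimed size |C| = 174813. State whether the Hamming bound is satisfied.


V_q(n, t) = 49969, q^n = 13841287201, Hamming bound = 276997, |C| = 174813 ≤ bound (satisfied).

Step 1: Compute V_q(n, t) = Σ_{j=0}^3 C(n, j) (q−1)^j.
  j = 0: C(12,0)·(6)^0 = 1·1 = 1.
  j = 1: C(12,1)·(6)^1 = 12·6 = 72.
  j = 2: C(12,2)·(6)^2 = 66·36 = 2376.
  j = 3: C(12,3)·(6)^3 = 220·216 = 47520.
  V_q(n, t) = 1 + 72 + 2376 + 47520 = 49969.
Step 2: q^n = 7^12 = 13841287201.
Step 3: Hamming bound ⌊q^n / V_q(n,t)⌋ = ⌊13841287201/49969⌋ = 276997.
Step 4: Compare |C| = 174813 to 276997: satisfied.
The claimed |C| lies below the Hamming bound.


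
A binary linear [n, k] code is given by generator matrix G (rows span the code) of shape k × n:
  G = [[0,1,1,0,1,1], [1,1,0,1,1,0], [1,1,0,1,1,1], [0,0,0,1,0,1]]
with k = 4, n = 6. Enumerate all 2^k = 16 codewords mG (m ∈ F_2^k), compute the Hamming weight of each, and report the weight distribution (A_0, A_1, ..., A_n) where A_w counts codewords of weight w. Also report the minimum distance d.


Weight distribution: A_0 = 1, A_1 = 2, A_2 = 2, A_3 = 4, A_4 = 5, A_5 = 2. Minimum distance d = 1.

Enumerate all 2^4 = 16 messages m ∈ F_2^4.
For each, compute codeword c = mG in F_2^6, then tally its weight.
  m = 0000 → c = 000000, weight = 0.
  m = 1000 → c = 011011, weight = 4.
  m = 0100 → c = 110110, weight = 4.
  m = 1100 → c = 101101, weight = 4.
  m = 0010 → c = 110111, weight = 5.
  m = 1010 → c = 101100, weight = 3.
  m = 0110 → c = 000001, weight = 1.
  m = 1110 → c = 011010, weight = 3.
  m = 0001 → c = 000101, weight = 2.
  m = 1001 → c = 011110, weight = 4.
  m = 0101 → c = 110011, weight = 4.
  m = 1101 → c = 101000, weight = 2.
  m = 0011 → c = 110010, weight = 3.
  m = 1011 → c = 101001, weight = 3.
  m = 0111 → c = 000100, weight = 1.
  m = 1111 → c = 011111, weight = 5.
Tally weights:
  weight 0: 1 codewords.
  weight 1: 2 codewords.
  weight 2: 2 codewords.
  weight 3: 4 codewords.
  weight 4: 5 codewords.
  weight 5: 2 codewords.
Minimum distance d = smallest w > 0 with A_w > 0 = 1.
Sanity: Σ A_w = 16 = 2^4 = 16 ✓.


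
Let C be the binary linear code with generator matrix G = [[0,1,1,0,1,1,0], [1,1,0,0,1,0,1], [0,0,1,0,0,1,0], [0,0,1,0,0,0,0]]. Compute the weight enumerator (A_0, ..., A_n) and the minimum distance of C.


Weight distribution: A_0 = 1, A_1 = 2, A_2 = 3, A_3 = 4, A_4 = 3, A_5 = 2, A_6 = 1. Minimum distance d = 1.

Enumerate all 2^4 = 16 messages m ∈ F_2^4.
For each, compute codeword c = mG in F_2^7, then tally its weight.
  m = 0000 → c = 0000000, weight = 0.
  m = 1000 → c = 0110110, weight = 4.
  m = 0100 → c = 1100101, weight = 4.
  m = 1100 → c = 1010011, weight = 4.
  m = 0010 → c = 0010010, weight = 2.
  m = 1010 → c = 0100100, weight = 2.
  m = 0110 → c = 1110111, weight = 6.
  m = 1110 → c = 1000001, weight = 2.
  m = 0001 → c = 0010000, weight = 1.
  m = 1001 → c = 0100110, weight = 3.
  m = 0101 → c = 1110101, weight = 5.
  m = 1101 → c = 1000011, weight = 3.
  m = 0011 → c = 0000010, weight = 1.
  m = 1011 → c = 0110100, weight = 3.
  m = 0111 → c = 1100111, weight = 5.
  m = 1111 → c = 1010001, weight = 3.
Tally weights:
  weight 0: 1 codewords.
  weight 1: 2 codewords.
  weight 2: 3 codewords.
  weight 3: 4 codewords.
  weight 4: 3 codewords.
  weight 5: 2 codewords.
  weight 6: 1 codewords.
Minimum distance d = smallest w > 0 with A_w > 0 = 1.
Sanity: Σ A_w = 16 = 2^4 = 16 ✓.


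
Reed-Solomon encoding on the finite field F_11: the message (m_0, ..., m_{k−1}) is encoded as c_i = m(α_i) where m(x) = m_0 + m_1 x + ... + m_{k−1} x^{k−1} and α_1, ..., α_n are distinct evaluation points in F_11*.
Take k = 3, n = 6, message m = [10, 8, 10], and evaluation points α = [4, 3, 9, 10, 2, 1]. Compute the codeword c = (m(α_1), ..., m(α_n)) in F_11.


c = [4, 3, 1, 1, 0, 6]

Message polynomial: m(x) = 10 + 8·x + 10·x^2 (mod 11).
For each evaluation point α_i, compute m(α_i) mod 11:
  α_1 = 4: Horner steps 10 → 4 → 4, so m(4) = 4.
  α_2 = 3: Horner steps 10 → 5 → 3, so m(3) = 3.
  α_3 = 9: Horner steps 10 → 10 → 1, so m(9) = 1.
  α_4 = 10: Horner steps 10 → 9 → 1, so m(10) = 1.
  α_5 = 2: Horner steps 10 → 6 → 0, so m(2) = 0.
  α_6 = 1: Horner steps 10 → 7 → 6, so m(1) = 6.
Codeword c = [4, 3, 1, 1, 0, 6] ∈ F_11^6.


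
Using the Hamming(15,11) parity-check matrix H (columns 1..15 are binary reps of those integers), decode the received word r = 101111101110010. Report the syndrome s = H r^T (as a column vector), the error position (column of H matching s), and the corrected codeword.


s = (0, 1, 0, 0)^T, error position = 4, corrected codeword c = 101011101110010

Compute s = H r^T mod 2 one row at a time:
  s_1 = 0 + 1 + 1 + 1 + 0 + 0 + 1 + 0 = 4 ≡ 0 (mod 2).
  s_2 = 1 + 1 + 1 + 1 + 0 + 0 + 1 + 0 = 5 ≡ 1 (mod 2).
  s_3 = 0 + 1 + 1 + 1 + 1 + 1 + 1 + 0 = 6 ≡ 0 (mod 2).
  s_4 = 1 + 1 + 1 + 1 + 1 + 1 + 0 + 0 = 6 ≡ 0 (mod 2).
s = (0, 1, 0, 0)^T — this equals column 4 of H (binary 0100), so error is at position 4.
Correct: flip bit 4 of r = 101111101110010 to get c = 101011101110010.


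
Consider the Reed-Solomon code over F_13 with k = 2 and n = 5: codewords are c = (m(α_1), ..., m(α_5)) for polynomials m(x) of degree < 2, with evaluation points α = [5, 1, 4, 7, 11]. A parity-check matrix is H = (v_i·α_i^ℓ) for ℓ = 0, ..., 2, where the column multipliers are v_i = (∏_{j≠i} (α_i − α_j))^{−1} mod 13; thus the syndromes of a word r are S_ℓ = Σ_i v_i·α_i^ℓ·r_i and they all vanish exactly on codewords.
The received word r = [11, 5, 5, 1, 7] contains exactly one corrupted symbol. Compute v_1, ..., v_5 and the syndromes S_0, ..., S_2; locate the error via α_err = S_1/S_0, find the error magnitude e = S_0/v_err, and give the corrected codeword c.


S = (1, 4, 3), error at position 3, error magnitude e = 2, c = [11, 5, 3, 1, 7].

Step 1: column multipliers v_i = (∏_{j≠i}(α_i − α_j))^{−1} mod 13.
  i = 1 (α = 5): (5−1)(5−4)(5−7)(5−11) = 4·1·(−2)·(−6) = 48 ≡ 9, so v_1 = 9^{−1} = 3 (mod 13).
  i = 2 (α = 1): (1−5)(1−4)(1−7)(1−11) = (−4)·(−3)·(−6)·(−10) = 720 ≡ 5, so v_2 = 5^{−1} = 8 (mod 13).
  i = 3 (α = 4): (4−5)(4−1)(4−7)(4−11) = (−1)·3·(−3)·(−7) = −63 ≡ 2, so v_3 = 2^{−1} = 7 (mod 13).
  i = 4 (α = 7): (7−5)(7−1)(7−4)(7−11) = 2·6·3·(−4) = −144 ≡ 12, so v_4 = 12^{−1} = 12 (mod 13).
  i = 5 (α = 11): (11−5)(11−1)(11−4)(11−7) = 6·10·7·4 = 1680 ≡ 3, so v_5 = 3^{−1} = 9 (mod 13).
  v = [3, 8, 7, 12, 9].
Step 2: syndromes of r = [11, 5, 5, 1, 7] (all sums mod 13).
  S_0 = Σ v_i r_i = 3·11 + 8·5 + 7·5 + 12·1 + 9·7 = 183 ≡ 1.
  S_1 = Σ v_i α_i r_i = 3·5·11 + 8·1·5 + 7·4·5 + 12·7·1 + 9·11·7 = 1122 ≡ 4.
  α_i^2 mod 13 = [12, 1, 3, 10, 4].
  S_2 = Σ v_i α_i^2 r_i = 3·12·11 + 8·1·5 + 7·3·5 + 12·10·1 + 9·4·7 = 913 ≡ 3.
  S = (1, 4, 3) ≠ 0, so r is not a codeword (an error is present).
Step 3: locate the error. For a single error e at position i, S_ℓ = v_i·e·α_i^ℓ, so α_err = S_1/S_0.
  S_0^{−1} = 1^{−1} = 1 (mod 13), so α_err = 4·1 = 4 ≡ 4 = α_3. Error position i = 3.
  Consistency check: S_2/S_1 = 3·10 = 30 ≡ 4 = α_err ✓ (single-error assumption holds).
Step 4: error magnitude e = S_0/v_3 = S_0·∏_{j≠3}(α_3 − α_j) = 1·2 = 2 ≡ 2 (mod 13).
Step 5: correct position 3: c_3 = r_3 − e = 5 − 2 ≡ 3 (mod 13). Hence c = [11, 5, 3, 1, 7].
  Check: interpolating c through the α_i gives m(x) = 10 + 8·x (degree < 2) with m(α_i) = c_i for every i, so c is indeed a codeword.


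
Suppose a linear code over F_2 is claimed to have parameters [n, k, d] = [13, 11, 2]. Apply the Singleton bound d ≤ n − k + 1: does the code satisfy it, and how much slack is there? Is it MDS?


Singleton RHS = n − k + 1 = 3, slack = 1, bound satisfied, not MDS.

Singleton bound: d ≤ n − k + 1.
Here n = 13, k = 11, so n − k + 1 = 3.
Given d = 2, check d ≤ 3: YES.
Slack = (n − k + 1) − d = 1.
The code is NOT MDS (slack = 1 > 0).
Description: the claimed parameters are [13, 11, 2]_2; such a code would be non-MDS.


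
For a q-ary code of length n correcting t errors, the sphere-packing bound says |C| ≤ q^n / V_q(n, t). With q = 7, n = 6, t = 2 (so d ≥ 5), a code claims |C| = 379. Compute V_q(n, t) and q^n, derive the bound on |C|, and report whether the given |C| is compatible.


V_q(n, t) = 577, q^n = 117649, Hamming bound = 203, |C| = 379 > bound (violated).

Step 1: Compute V_q(n, t) = Σ_{j=0}^2 C(n, j) (q−1)^j.
  j = 0: C(6,0)·(6)^0 = 1·1 = 1.
  j = 1: C(6,1)·(6)^1 = 6·6 = 36.
  j = 2: C(6,2)·(6)^2 = 15·36 = 540.
  V_q(n, t) = 1 + 36 + 540 = 577.
Step 2: q^n = 7^6 = 117649.
Step 3: Hamming bound ⌊q^n / V_q(n,t)⌋ = ⌊117649/577⌋ = 203.
Step 4: Compare |C| = 379 to 203: violated.
The claimed |C| lies above the Hamming bound, so no 7-ary code of length 6 with d ≥ 5 can have 379 codewords.


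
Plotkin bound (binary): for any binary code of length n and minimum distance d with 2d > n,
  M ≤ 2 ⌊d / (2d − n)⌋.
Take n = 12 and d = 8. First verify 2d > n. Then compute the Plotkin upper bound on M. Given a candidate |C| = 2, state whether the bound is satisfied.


Plotkin bound M ≤ 4; given |C| = 2 ≤ bound (satisfied).

Check applicability: 2d = 16, n = 12.
2d − n = 4 > 0, so Plotkin applies.
Compute d/(2d−n) = 8/4 ≈ 2.0000.
⌊d/(2d−n)⌋ = 2.
Plotkin bound: M ≤ 2·2 = 4.
Given |C| = 2, check: satisfied.
This |C| is below the Plotkin bound.


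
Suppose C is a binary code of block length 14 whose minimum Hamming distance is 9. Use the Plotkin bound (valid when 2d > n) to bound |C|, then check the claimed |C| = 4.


Plotkin bound M ≤ 4; given |C| = 4 ≤ bound (satisfied).

Check applicability: 2d = 18, n = 14.
2d − n = 4 > 0, so Plotkin applies.
Compute d/(2d−n) = 9/4 ≈ 2.2500.
⌊d/(2d−n)⌋ = 2.
Plotkin bound: M ≤ 2·2 = 4.
Given |C| = 4, check: satisfied.
This |C| is at the Plotkin bound.


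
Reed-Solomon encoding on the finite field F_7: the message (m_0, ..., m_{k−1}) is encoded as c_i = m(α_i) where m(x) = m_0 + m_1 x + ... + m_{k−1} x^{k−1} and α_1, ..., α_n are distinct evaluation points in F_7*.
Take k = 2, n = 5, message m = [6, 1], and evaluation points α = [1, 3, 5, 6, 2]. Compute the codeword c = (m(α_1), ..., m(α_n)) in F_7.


c = [0, 2, 4, 5, 1]

Message polynomial: m(x) = 6 + 1·x (mod 7).
For each evaluation point α_i, compute m(α_i) mod 7:
  α_1 = 1: Horner steps 1 → 0, so m(1) = 0.
  α_2 = 3: Horner steps 1 → 2, so m(3) = 2.
  α_3 = 5: Horner steps 1 → 4, so m(5) = 4.
  α_4 = 6: Horner steps 1 → 5, so m(6) = 5.
  α_5 = 2: Horner steps 1 → 1, so m(2) = 1.
Codeword c = [0, 2, 4, 5, 1] ∈ F_7^5.


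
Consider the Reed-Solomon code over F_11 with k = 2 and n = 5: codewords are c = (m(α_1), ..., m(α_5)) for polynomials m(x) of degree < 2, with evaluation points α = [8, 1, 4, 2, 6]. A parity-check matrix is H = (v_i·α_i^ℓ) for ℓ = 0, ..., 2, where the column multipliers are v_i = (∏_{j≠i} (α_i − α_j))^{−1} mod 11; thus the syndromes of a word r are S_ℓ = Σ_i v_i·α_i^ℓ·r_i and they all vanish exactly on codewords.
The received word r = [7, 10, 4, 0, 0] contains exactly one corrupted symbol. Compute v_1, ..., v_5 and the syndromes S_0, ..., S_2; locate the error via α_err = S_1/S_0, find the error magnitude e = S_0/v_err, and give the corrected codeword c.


S = (2, 4, 8), error at position 4, error magnitude e = 3, c = [7, 10, 4, 8, 0].

Step 1: column multipliers v_i = (∏_{j≠i}(α_i − α_j))^{−1} mod 11.
  i = 1 (α = 8): (8−1)(8−4)(8−2)(8−6) = 7·4·6·2 = 336 ≡ 6, so v_1 = 6^{−1} = 2 (mod 11).
  i = 2 (α = 1): (1−8)(1−4)(1−2)(1−6) = (−7)·(−3)·(−1)·(−5) = 105 ≡ 6, so v_2 = 6^{−1} = 2 (mod 11).
  i = 3 (α = 4): (4−8)(4−1)(4−2)(4−6) = (−4)·3·2·(−2) = 48 ≡ 4, so v_3 = 4^{−1} = 3 (mod 11).
  i = 4 (α = 2): (2−8)(2−1)(2−4)(2−6) = (−6)·1·(−2)·(−4) = −48 ≡ 7, so v_4 = 7^{−1} = 8 (mod 11).
  i = 5 (α = 6): (6−8)(6−1)(6−4)(6−2) = (−2)·5·2·4 = −80 ≡ 8, so v_5 = 8^{−1} = 7 (mod 11).
  v = [2, 2, 3, 8, 7].
Step 2: syndromes of r = [7, 10, 4, 0, 0] (all sums mod 11).
  S_0 = Σ v_i r_i = 2·7 + 2·10 + 3·4 + 8·0 + 7·0 = 46 ≡ 2.
  S_1 = Σ v_i α_i r_i = 2·8·7 + 2·1·10 + 3·4·4 + 8·2·0 + 7·6·0 = 180 ≡ 4.
  α_i^2 mod 11 = [9, 1, 5, 4, 3].
  S_2 = Σ v_i α_i^2 r_i = 2·9·7 + 2·1·10 + 3·5·4 + 8·4·0 + 7·3·0 = 206 ≡ 8.
  S = (2, 4, 8) ≠ 0, so r is not a codeword (an error is present).
Step 3: locate the error. For a single error e at position i, S_ℓ = v_i·e·α_i^ℓ, so α_err = S_1/S_0.
  S_0^{−1} = 2^{−1} = 6 (mod 11), so α_err = 4·6 = 24 ≡ 2 = α_4. Error position i = 4.
  Consistency check: S_2/S_1 = 8·3 = 24 ≡ 2 = α_err ✓ (single-error assumption holds).
Step 4: error magnitude e = S_0/v_4 = S_0·∏_{j≠4}(α_4 − α_j) = 2·7 = 14 ≡ 3 (mod 11).
Step 5: correct position 4: c_4 = r_4 − e = 0 − 3 ≡ 8 (mod 11). Hence c = [7, 10, 4, 8, 0].
  Check: interpolating c through the α_i gives m(x) = 1 + 9·x (degree < 2) with m(α_i) = c_i for every i, so c is indeed a codeword.


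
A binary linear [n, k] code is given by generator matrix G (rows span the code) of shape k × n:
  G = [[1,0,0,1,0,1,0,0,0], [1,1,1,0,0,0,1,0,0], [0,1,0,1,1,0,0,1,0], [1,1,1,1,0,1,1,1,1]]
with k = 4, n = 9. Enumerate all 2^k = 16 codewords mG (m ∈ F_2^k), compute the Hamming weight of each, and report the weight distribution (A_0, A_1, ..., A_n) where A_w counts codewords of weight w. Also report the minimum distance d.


Weight distribution: A_0 = 1, A_3 = 2, A_4 = 4, A_5 = 6, A_6 = 2, A_8 = 1. Minimum distance d = 3.

Enumerate all 2^4 = 16 messages m ∈ F_2^4.
For each, compute codeword c = mG in F_2^9, then tally its weight.
  m = 0000 → c = 000000000, weight = 0.
  m = 1000 → c = 100101000, weight = 3.
  m = 0100 → c = 111000100, weight = 4.
  m = 1100 → c = 011101100, weight = 5.
  m = 0010 → c = 010110010, weight = 4.
  m = 1010 → c = 110011010, weight = 5.
  m = 0110 → c = 101110110, weight = 6.
  m = 1110 → c = 001011110, weight = 5.
  m = 0001 → c = 111101111, weight = 8.
  m = 1001 → c = 011000111, weight = 5.
  m = 0101 → c = 000101011, weight = 4.
  m = 1101 → c = 100000011, weight = 3.
  m = 0011 → c = 101011101, weight = 6.
  m = 1011 → c = 001110101, weight = 5.
  m = 0111 → c = 010011001, weight = 4.
  m = 1111 → c = 110110001, weight = 5.
Tally weights:
  weight 0: 1 codewords.
  weight 3: 2 codewords.
  weight 4: 4 codewords.
  weight 5: 6 codewords.
  weight 6: 2 codewords.
  weight 8: 1 codewords.
Minimum distance d = smallest w > 0 with A_w > 0 = 3.
Sanity: Σ A_w = 16 = 2^4 = 16 ✓.


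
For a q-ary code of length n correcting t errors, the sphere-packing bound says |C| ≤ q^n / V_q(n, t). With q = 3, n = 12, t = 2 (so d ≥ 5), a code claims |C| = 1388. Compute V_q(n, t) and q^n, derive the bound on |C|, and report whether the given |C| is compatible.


V_q(n, t) = 289, q^n = 531441, Hamming bound = 1838, |C| = 1388 ≤ bound (satisfied).

Step 1: Compute V_q(n, t) = Σ_{j=0}^2 C(n, j) (q−1)^j.
  j = 0: C(12,0)·(2)^0 = 1·1 = 1.
  j = 1: C(12,1)·(2)^1 = 12·2 = 24.
  j = 2: C(12,2)·(2)^2 = 66·4 = 264.
  V_q(n, t) = 1 + 24 + 264 = 289.
Step 2: q^n = 3^12 = 531441.
Step 3: Hamming bound ⌊q^n / V_q(n,t)⌋ = ⌊531441/289⌋ = 1838.
Step 4: Compare |C| = 1388 to 1838: satisfied.
The claimed |C| lies below the Hamming bound.


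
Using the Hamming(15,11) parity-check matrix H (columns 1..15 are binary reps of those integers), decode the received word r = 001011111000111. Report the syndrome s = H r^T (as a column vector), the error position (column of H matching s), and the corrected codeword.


s = (1, 0, 1, 0)^T, error position = 10, corrected codeword c = 001011111100111

Compute s = H r^T mod 2 one row at a time:
  s_1 = 1 + 1 + 0 + 0 + 0 + 1 + 1 + 1 = 5 ≡ 1 (mod 2).
  s_2 = 0 + 1 + 1 + 1 + 0 + 1 + 1 + 1 = 6 ≡ 0 (mod 2).
  s_3 = 0 + 1 + 1 + 1 + 0 + 0 + 1 + 1 = 5 ≡ 1 (mod 2).
  s_4 = 0 + 1 + 1 + 1 + 1 + 0 + 1 + 1 = 6 ≡ 0 (mod 2).
s = (1, 0, 1, 0)^T — this equals column 10 of H (binary 1010), so error is at position 10.
Correct: flip bit 10 of r = 001011111000111 to get c = 001011111100111.


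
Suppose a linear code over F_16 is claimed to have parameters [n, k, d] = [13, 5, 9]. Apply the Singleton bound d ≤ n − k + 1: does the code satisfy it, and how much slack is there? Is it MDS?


Singleton RHS = n − k + 1 = 9, slack = 0, bound satisfied, MDS.

Singleton bound: d ≤ n − k + 1.
Here n = 13, k = 5, so n − k + 1 = 9.
Given d = 9, check d ≤ 9: YES.
Slack = (n − k + 1) − d = 0.
The code is MDS (slack = 0).
Description: the claimed parameters are [13, 5, 9]_16; such a code would be MDS (meets Singleton bound).


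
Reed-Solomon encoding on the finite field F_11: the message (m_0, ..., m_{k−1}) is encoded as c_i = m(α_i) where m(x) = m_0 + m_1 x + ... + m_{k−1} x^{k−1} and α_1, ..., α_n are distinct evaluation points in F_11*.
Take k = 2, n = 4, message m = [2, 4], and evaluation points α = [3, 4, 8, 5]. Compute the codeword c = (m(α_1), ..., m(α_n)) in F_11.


c = [3, 7, 1, 0]

Message polynomial: m(x) = 2 + 4·x (mod 11).
For each evaluation point α_i, compute m(α_i) mod 11:
  α_1 = 3: Horner steps 4 → 3, so m(3) = 3.
  α_2 = 4: Horner steps 4 → 7, so m(4) = 7.
  α_3 = 8: Horner steps 4 → 1, so m(8) = 1.
  α_4 = 5: Horner steps 4 → 0, so m(5) = 0.
Codeword c = [3, 7, 1, 0] ∈ F_11^4.


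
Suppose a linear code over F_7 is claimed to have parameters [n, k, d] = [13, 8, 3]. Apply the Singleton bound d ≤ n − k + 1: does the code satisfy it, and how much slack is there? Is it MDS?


Singleton RHS = n − k + 1 = 6, slack = 3, bound satisfied, not MDS.

Singleton bound: d ≤ n − k + 1.
Here n = 13, k = 8, so n − k + 1 = 6.
Given d = 3, check d ≤ 6: YES.
Slack = (n − k + 1) − d = 3.
The code is NOT MDS (slack = 3 > 0).
Description: the claimed parameters are [13, 8, 3]_7; such a code would be non-MDS.


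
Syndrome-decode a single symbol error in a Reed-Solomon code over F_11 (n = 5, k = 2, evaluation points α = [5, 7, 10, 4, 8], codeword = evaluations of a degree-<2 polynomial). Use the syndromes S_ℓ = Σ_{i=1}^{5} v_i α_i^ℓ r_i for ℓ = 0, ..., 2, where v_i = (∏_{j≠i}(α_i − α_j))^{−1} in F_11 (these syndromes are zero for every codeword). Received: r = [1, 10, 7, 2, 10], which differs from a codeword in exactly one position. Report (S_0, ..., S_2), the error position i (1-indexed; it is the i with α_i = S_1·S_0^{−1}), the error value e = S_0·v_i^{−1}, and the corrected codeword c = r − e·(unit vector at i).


S = (5, 7, 1), error at position 5, error magnitude e = 1, c = [1, 10, 7, 2, 9].

Step 1: column multipliers v_i = (∏_{j≠i}(α_i − α_j))^{−1} mod 11.
  i = 1 (α = 5): (5−7)(5−10)(5−4)(5−8) = (−2)·(−5)·1·(−3) = −30 ≡ 3, so v_1 = 3^{−1} = 4 (mod 11).
  i = 2 (α = 7): (7−5)(7−10)(7−4)(7−8) = 2·(−3)·3·(−1) = 18 ≡ 7, so v_2 = 7^{−1} = 8 (mod 11).
  i = 3 (α = 10): (10−5)(10−7)(10−4)(10−8) = 5·3·6·2 = 180 ≡ 4, so v_3 = 4^{−1} = 3 (mod 11).
  i = 4 (α = 4): (4−5)(4−7)(4−10)(4−8) = (−1)·(−3)·(−6)·(−4) = 72 ≡ 6, so v_4 = 6^{−1} = 2 (mod 11).
  i = 5 (α = 8): (8−5)(8−7)(8−10)(8−4) = 3·1·(−2)·4 = −24 ≡ 9, so v_5 = 9^{−1} = 5 (mod 11).
  v = [4, 8, 3, 2, 5].
Step 2: syndromes of r = [1, 10, 7, 2, 10] (all sums mod 11).
  S_0 = Σ v_i r_i = 4·1 + 8·10 + 3·7 + 2·2 + 5·10 = 159 ≡ 5.
  S_1 = Σ v_i α_i r_i = 4·5·1 + 8·7·10 + 3·10·7 + 2·4·2 + 5·8·10 = 1206 ≡ 7.
  α_i^2 mod 11 = [3, 5, 1, 5, 9].
  S_2 = Σ v_i α_i^2 r_i = 4·3·1 + 8·5·10 + 3·1·7 + 2·5·2 + 5·9·10 = 903 ≡ 1.
  S = (5, 7, 1) ≠ 0, so r is not a codeword (an error is present).
Step 3: locate the error. For a single error e at position i, S_ℓ = v_i·e·α_i^ℓ, so α_err = S_1/S_0.
  S_0^{−1} = 5^{−1} = 9 (mod 11), so α_err = 7·9 = 63 ≡ 8 = α_5. Error position i = 5.
  Consistency check: S_2/S_1 = 1·8 = 8 ≡ 8 = α_err ✓ (single-error assumption holds).
Step 4: error magnitude e = S_0/v_5 = S_0·∏_{j≠5}(α_5 − α_j) = 5·9 = 45 ≡ 1 (mod 11).
Step 5: correct position 5: c_5 = r_5 − e = 10 − 1 ≡ 9 (mod 11). Hence c = [1, 10, 7, 2, 9].
  Check: interpolating c through the α_i gives m(x) = 6 + 10·x (degree < 2) with m(α_i) = c_i for every i, so c is indeed a codeword.


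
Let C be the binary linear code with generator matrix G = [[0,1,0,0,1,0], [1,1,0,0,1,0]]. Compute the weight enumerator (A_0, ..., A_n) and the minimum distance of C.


Weight distribution: A_0 = 1, A_1 = 1, A_2 = 1, A_3 = 1. Minimum distance d = 1.

Enumerate all 2^2 = 4 messages m ∈ F_2^2.
For each, compute codeword c = mG in F_2^6, then tally its weight.
  m = 00 → c = 000000, weight = 0.
  m = 10 → c = 010010, weight = 2.
  m = 01 → c = 110010, weight = 3.
  m = 11 → c = 100000, weight = 1.
Tally weights:
  weight 0: 1 codewords.
  weight 1: 1 codewords.
  weight 2: 1 codewords.
  weight 3: 1 codewords.
Minimum distance d = smallest w > 0 with A_w > 0 = 1.
Sanity: Σ A_w = 4 = 2^2 = 4 ✓.


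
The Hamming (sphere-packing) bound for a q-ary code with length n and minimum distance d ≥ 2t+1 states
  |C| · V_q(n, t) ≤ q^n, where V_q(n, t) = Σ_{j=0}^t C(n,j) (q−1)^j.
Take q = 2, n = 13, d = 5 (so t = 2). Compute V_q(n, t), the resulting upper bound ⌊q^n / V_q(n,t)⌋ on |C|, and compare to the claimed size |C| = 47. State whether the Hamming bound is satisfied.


V_q(n, t) = 92, q^n = 8192, Hamming bound = 89, |C| = 47 ≤ bound (satisfied).

Step 1: Compute V_q(n, t) = Σ_{j=0}^2 C(n, j) (q−1)^j.
  j = 0: C(13,0)·(1)^0 = 1·1 = 1.
  j = 1: C(13,1)·(1)^1 = 13·1 = 13.
  j = 2: C(13,2)·(1)^2 = 78·1 = 78.
  V_q(n, t) = 1 + 13 + 78 = 92.
Step 2: q^n = 2^13 = 8192.
Step 3: Hamming bound ⌊q^n / V_q(n,t)⌋ = ⌊8192/92⌋ = 89.
Step 4: Compare |C| = 47 to 89: satisfied.
The claimed |C| lies below the Hamming bound.


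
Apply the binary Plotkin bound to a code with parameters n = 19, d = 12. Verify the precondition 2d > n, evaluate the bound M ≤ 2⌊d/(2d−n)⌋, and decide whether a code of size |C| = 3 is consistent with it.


Plotkin bound M ≤ 4; given |C| = 3 ≤ bound (satisfied).

Check applicability: 2d = 24, n = 19.
2d − n = 5 > 0, so Plotkin applies.
Compute d/(2d−n) = 12/5 ≈ 2.4000.
⌊d/(2d−n)⌋ = 2.
Plotkin bound: M ≤ 2·2 = 4.
Given |C| = 3, check: satisfied.
This |C| is below the Plotkin bound.


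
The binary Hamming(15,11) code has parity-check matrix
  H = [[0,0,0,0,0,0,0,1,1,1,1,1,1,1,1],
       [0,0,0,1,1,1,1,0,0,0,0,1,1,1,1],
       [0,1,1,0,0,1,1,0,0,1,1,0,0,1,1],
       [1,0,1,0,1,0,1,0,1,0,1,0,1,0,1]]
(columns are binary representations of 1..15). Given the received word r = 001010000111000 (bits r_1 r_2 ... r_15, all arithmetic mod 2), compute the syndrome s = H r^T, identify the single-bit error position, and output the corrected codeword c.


s = (1, 0, 1, 1)^T, error position = 11, corrected codeword c = 001010000101000

Compute s = H r^T mod 2 one row at a time:
  s_1 = 0 + 0 + 1 + 1 + 1 + 0 + 0 + 0 = 3 ≡ 1 (mod 2).
  s_2 = 0 + 1 + 0 + 0 + 1 + 0 + 0 + 0 = 2 ≡ 0 (mod 2).
  s_3 = 0 + 1 + 0 + 0 + 1 + 1 + 0 + 0 = 3 ≡ 1 (mod 2).
  s_4 = 0 + 1 + 1 + 0 + 0 + 1 + 0 + 0 = 3 ≡ 1 (mod 2).
s = (1, 0, 1, 1)^T — this equals column 11 of H (binary 1011), so error is at position 11.
Correct: flip bit 11 of r = 001010000111000 to get c = 001010000101000.


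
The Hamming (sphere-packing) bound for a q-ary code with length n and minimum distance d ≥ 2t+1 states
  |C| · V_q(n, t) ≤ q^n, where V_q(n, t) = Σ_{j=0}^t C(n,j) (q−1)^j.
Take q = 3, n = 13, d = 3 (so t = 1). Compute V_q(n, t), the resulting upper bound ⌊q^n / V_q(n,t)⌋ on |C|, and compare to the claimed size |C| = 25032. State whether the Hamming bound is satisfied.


V_q(n, t) = 27, q^n = 1594323, Hamming bound = 59049, |C| = 25032 ≤ bound (satisfied).

Step 1: Compute V_q(n, t) = Σ_{j=0}^1 C(n, j) (q−1)^j.
  j = 0: C(13,0)·(2)^0 = 1·1 = 1.
  j = 1: C(13,1)·(2)^1 = 13·2 = 26.
  V_q(n, t) = 1 + 26 = 27.
Step 2: q^n = 3^13 = 1594323.
Step 3: Hamming bound ⌊q^n / V_q(n,t)⌋ = ⌊1594323/27⌋ = 59049.
Step 4: Compare |C| = 25032 to 59049: satisfied.
The claimed |C| lies below the Hamming bound.


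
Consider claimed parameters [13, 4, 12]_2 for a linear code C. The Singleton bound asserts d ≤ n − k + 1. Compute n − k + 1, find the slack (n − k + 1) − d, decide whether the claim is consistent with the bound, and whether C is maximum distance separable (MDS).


Singleton RHS = n − k + 1 = 10, slack = -2, bound violated (no such code; not MDS).

Singleton bound: d ≤ n − k + 1.
Here n = 13, k = 4, so n − k + 1 = 10.
Given d = 12, check d ≤ 10: NO.
Slack = (n − k + 1) − d = -2.
The slack is negative: d = 12 exceeds n − k + 1 = 10 by 2, so the Singleton bound is violated and no linear [13, 4, 12]_2 code can exist. In particular it is not MDS (MDS requires d = n − k + 1 exactly).
Description: the claimed parameters are [13, 4, 12]_2; such a code would be impossible (violates the Singleton bound).


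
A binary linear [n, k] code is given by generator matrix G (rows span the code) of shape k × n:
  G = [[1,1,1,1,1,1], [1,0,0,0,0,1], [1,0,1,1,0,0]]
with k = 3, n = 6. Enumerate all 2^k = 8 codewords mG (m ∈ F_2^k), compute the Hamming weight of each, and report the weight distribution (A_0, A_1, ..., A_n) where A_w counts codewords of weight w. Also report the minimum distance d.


Weight distribution: A_0 = 1, A_2 = 1, A_3 = 4, A_4 = 1, A_6 = 1. Minimum distance d = 2.

Enumerate all 2^3 = 8 messages m ∈ F_2^3.
For each, compute codeword c = mG in F_2^6, then tally its weight.
  m = 000 → c = 000000, weight = 0.
  m = 100 → c = 111111, weight = 6.
  m = 010 → c = 100001, weight = 2.
  m = 110 → c = 011110, weight = 4.
  m = 001 → c = 101100, weight = 3.
  m = 101 → c = 010011, weight = 3.
  m = 011 → c = 001101, weight = 3.
  m = 111 → c = 110010, weight = 3.
Tally weights:
  weight 0: 1 codewords.
  weight 2: 1 codewords.
  weight 3: 4 codewords.
  weight 4: 1 codewords.
  weight 6: 1 codewords.
Minimum distance d = smallest w > 0 with A_w > 0 = 2.
Sanity: Σ A_w = 8 = 2^3 = 8 ✓.


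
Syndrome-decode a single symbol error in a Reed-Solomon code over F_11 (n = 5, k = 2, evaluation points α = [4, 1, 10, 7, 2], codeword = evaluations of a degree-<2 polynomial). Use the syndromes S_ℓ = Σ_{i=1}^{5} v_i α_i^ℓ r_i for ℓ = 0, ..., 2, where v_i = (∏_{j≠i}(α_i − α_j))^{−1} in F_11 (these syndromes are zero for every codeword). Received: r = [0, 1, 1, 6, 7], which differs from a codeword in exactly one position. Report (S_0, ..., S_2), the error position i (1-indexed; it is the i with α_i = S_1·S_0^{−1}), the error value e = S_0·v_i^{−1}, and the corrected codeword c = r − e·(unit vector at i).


S = (5, 5, 5), error at position 2, error magnitude e = 7, c = [0, 5, 1, 6, 7].

Step 1: column multipliers v_i = (∏_{j≠i}(α_i − α_j))^{−1} mod 11.
  i = 1 (α = 4): (4−1)(4−10)(4−7)(4−2) = 3·(−6)·(−3)·2 = 108 ≡ 9, so v_1 = 9^{−1} = 5 (mod 11).
  i = 2 (α = 1): (1−4)(1−10)(1−7)(1−2) = (−3)·(−9)·(−6)·(−1) = 162 ≡ 8, so v_2 = 8^{−1} = 7 (mod 11).
  i = 3 (α = 10): (10−4)(10−1)(10−7)(10−2) = 6·9·3·8 = 1296 ≡ 9, so v_3 = 9^{−1} = 5 (mod 11).
  i = 4 (α = 7): (7−4)(7−1)(7−10)(7−2) = 3·6·(−3)·5 = −270 ≡ 5, so v_4 = 5^{−1} = 9 (mod 11).
  i = 5 (α = 2): (2−4)(2−1)(2−10)(2−7) = (−2)·1·(−8)·(−5) = −80 ≡ 8, so v_5 = 8^{−1} = 7 (mod 11).
  v = [5, 7, 5, 9, 7].
Step 2: syndromes of r = [0, 1, 1, 6, 7] (all sums mod 11).
  S_0 = Σ v_i r_i = 5·0 + 7·1 + 5·1 + 9·6 + 7·7 = 115 ≡ 5.
  S_1 = Σ v_i α_i r_i = 5·4·0 + 7·1·1 + 5·10·1 + 9·7·6 + 7·2·7 = 533 ≡ 5.
  α_i^2 mod 11 = [5, 1, 1, 5, 4].
  S_2 = Σ v_i α_i^2 r_i = 5·5·0 + 7·1·1 + 5·1·1 + 9·5·6 + 7·4·7 = 478 ≡ 5.
  S = (5, 5, 5) ≠ 0, so r is not a codeword (an error is present).
Step 3: locate the error. For a single error e at position i, S_ℓ = v_i·e·α_i^ℓ, so α_err = S_1/S_0.
  S_0^{−1} = 5^{−1} = 9 (mod 11), so α_err = 5·9 = 45 ≡ 1 = α_2. Error position i = 2.
  Consistency check: S_2/S_1 = 5·9 = 45 ≡ 1 = α_err ✓ (single-error assumption holds).
Step 4: error magnitude e = S_0/v_2 = S_0·∏_{j≠2}(α_2 − α_j) = 5·8 = 40 ≡ 7 (mod 11).
Step 5: correct position 2: c_2 = r_2 − e = 1 − 7 ≡ 5 (mod 11). Hence c = [0, 5, 1, 6, 7].
  Check: interpolating c through the α_i gives m(x) = 3 + 2·x (degree < 2) with m(α_i) = c_i for every i, so c is indeed a codeword.


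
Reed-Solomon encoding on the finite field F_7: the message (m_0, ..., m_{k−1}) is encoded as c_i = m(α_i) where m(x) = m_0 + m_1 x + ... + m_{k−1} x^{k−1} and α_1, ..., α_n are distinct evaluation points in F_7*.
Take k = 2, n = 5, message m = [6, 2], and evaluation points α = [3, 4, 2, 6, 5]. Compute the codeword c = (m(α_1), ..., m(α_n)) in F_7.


c = [5, 0, 3, 4, 2]

Message polynomial: m(x) = 6 + 2·x (mod 7).
For each evaluation point α_i, compute m(α_i) mod 7:
  α_1 = 3: Horner steps 2 → 5, so m(3) = 5.
  α_2 = 4: Horner steps 2 → 0, so m(4) = 0.
  α_3 = 2: Horner steps 2 → 3, so m(2) = 3.
  α_4 = 6: Horner steps 2 → 4, so m(6) = 4.
  α_5 = 5: Horner steps 2 → 2, so m(5) = 2.
Codeword c = [5, 0, 3, 4, 2] ∈ F_7^5.
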